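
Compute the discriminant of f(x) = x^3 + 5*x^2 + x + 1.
Δ = -416

For x^3 + a x^2 + b x + c the discriminant is Δ = 18 a b c - 4 a^3 c + a^2 b^2 - 4 b^3 - 27 c^2.
Plug a = 5, b = 1, c = 1:
  18*(5)*(1)*(1) - 4*(5)^3*(1) + (5)^2*(1)^2 - 4*(1)^3 - 27*(1)^2
  = 90 + (-500) + 25 + (-4) + (-27)
  = -416.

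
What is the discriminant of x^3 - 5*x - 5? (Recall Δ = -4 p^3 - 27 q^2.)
Δ = -175

For a depressed cubic x^3 + p x + q the discriminant is Δ = -4 p^3 - 27 q^2 = -4*(-5)^3 - 27*(-5)^2 = 500 - 675 = -175.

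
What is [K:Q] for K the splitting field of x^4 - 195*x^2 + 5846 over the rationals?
[K:Q] = 4

f factors as (x^2 - 158)(x^2 - 37); the splitting field is K = Q(sqrt(158), sqrt(37)). Since 158, 37, and 5846 are all non-squares in Q, the three subfields Q(sqrt(158)), Q(sqrt(37)), Q(sqrt(5846)) are distinct degree-2 extensions, so [K:Q] = 4 (Klein four Galois group).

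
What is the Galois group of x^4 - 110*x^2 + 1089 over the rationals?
Gal(K/Q) = Z/2Z (cyclic of order 2)

f factors as (x^2 - 11)(x^2 - 99), so the splitting field is K = Q(sqrt(11), sqrt(99)). The squarefree part of 11 is 11 and the squarefree part of 99 is also 11, so sqrt(11) and sqrt(99) are both rational multiples of sqrt(11). Hence Q(sqrt(11)) = Q(sqrt(99)) = Q(sqrt(11)), and the splitting field collapses to a single degree-2 extension with Galois group Z/2Z.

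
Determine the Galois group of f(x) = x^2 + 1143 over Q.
Gal(K/Q) = Z/2Z (cyclic of order 2)

x^2 + 1143 is irreducible over Q since -1143 is not a rational square. The splitting field Q(sqrt(-1143)) has degree 2 over Q, and its unique nontrivial automorphism is sqrt(-1143) ↦ -sqrt(-1143). Hence Gal(Q(sqrt(-1143))/Q) = Z/2Z.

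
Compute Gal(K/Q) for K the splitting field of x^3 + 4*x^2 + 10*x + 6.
Gal(K/Q) = S_3 (symmetric group of order 6)

Compute the discriminant of x^3 + (4)*x^2 + (10)*x + (6): Δ = -588. Since Δ is not a rational square, the Galois group is not contained in A_3; it must be the full S_3 (irreducibility of the cubic rules out anything smaller).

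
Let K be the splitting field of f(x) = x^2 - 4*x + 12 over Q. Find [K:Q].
[K:Q] = 2

The discriminant of x^2 + (-4)*x + (12) is b^2 - 4c = 16 - (48) = -32. Since -32 is not a perfect square in Q, the polynomial is irreducible over Q. Its two roots generate a degree-2 extension, so [K:Q] = 2.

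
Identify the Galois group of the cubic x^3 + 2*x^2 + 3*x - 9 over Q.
Gal(K/Q) = S_3 (symmetric group of order 6)

Compute the discriminant of x^3 + (2)*x^2 + (3)*x + (-9): Δ = -2943. Since Δ is not a rational square, the Galois group is not contained in A_3; it must be the full S_3 (irreducibility of the cubic rules out anything smaller).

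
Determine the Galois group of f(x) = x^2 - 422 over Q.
Gal(K/Q) = Z/2Z (cyclic of order 2)

x^2 - 422 is irreducible over Q since 422 is not a rational square. The splitting field Q(sqrt(422)) has degree 2 over Q, and its unique nontrivial automorphism is sqrt(422) ↦ -sqrt(422). Hence Gal(Q(sqrt(422))/Q) = Z/2Z.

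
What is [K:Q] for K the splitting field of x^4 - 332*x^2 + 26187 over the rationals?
[K:Q] = 4

f factors as (x^2 - 129)(x^2 - 203); the splitting field is K = Q(sqrt(129), sqrt(203)). Since 129, 203, and 26187 are all non-squares in Q, the three subfields Q(sqrt(129)), Q(sqrt(203)), Q(sqrt(26187)) are distinct degree-2 extensions, so [K:Q] = 4 (Klein four Galois group).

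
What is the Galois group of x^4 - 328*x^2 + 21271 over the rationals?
Gal(K/Q) = V_4 (Klein four-group, Z/2Z × Z/2Z)

f factors as (x^2 - 239)(x^2 - 89), so the splitting field is K = Q(sqrt(239), sqrt(89)). The elements 239, 89, 21271 are all non-squares in Q, so sqrt(239) and sqrt(89) generate independent quadratic extensions. Thus [K:Q] = 4 and Gal(K/Q) is generated by the two order-2 automorphisms sqrt(239) ↦ -sqrt(239) and sqrt(89) ↦ -sqrt(89), giving V_4.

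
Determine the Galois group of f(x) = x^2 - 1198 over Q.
Gal(K/Q) = Z/2Z (cyclic of order 2)

x^2 - 1198 is irreducible over Q since 1198 is not a rational square. The splitting field Q(sqrt(1198)) has degree 2 over Q, and its unique nontrivial automorphism is sqrt(1198) ↦ -sqrt(1198). Hence Gal(Q(sqrt(1198))/Q) = Z/2Z.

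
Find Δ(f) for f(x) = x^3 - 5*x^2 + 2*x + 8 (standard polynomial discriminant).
Δ = 900

For x^3 + a x^2 + b x + c the discriminant is Δ = 18 a b c - 4 a^3 c + a^2 b^2 - 4 b^3 - 27 c^2.
Plug a = -5, b = 2, c = 8:
  18*(-5)*(2)*(8) - 4*(-5)^3*(8) + (-5)^2*(2)^2 - 4*(2)^3 - 27*(8)^2
  = -1440 + (4000) + 100 + (-32) + (-1728)
  = 900.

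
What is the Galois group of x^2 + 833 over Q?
Gal(K/Q) = Z/2Z (cyclic of order 2)

x^2 + 833 is irreducible over Q since -833 is not a rational square. The splitting field Q(sqrt(-833)) has degree 2 over Q, and its unique nontrivial automorphism is sqrt(-833) ↦ -sqrt(-833). Hence Gal(Q(sqrt(-833))/Q) = Z/2Z.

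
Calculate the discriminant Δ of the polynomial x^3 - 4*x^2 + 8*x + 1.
Δ = -1371

For x^3 + a x^2 + b x + c the discriminant is Δ = 18 a b c - 4 a^3 c + a^2 b^2 - 4 b^3 - 27 c^2.
Plug a = -4, b = 8, c = 1:
  18*(-4)*(8)*(1) - 4*(-4)^3*(1) + (-4)^2*(8)^2 - 4*(8)^3 - 27*(1)^2
  = -576 + (256) + 1024 + (-2048) + (-27)
  = -1371.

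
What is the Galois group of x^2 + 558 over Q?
Gal(K/Q) = Z/2Z (cyclic of order 2)

x^2 + 558 is irreducible over Q since -558 is not a rational square. The splitting field Q(sqrt(-558)) has degree 2 over Q, and its unique nontrivial automorphism is sqrt(-558) ↦ -sqrt(-558). Hence Gal(Q(sqrt(-558))/Q) = Z/2Z.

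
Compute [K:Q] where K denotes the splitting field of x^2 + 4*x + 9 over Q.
[K:Q] = 2

The discriminant of x^2 + (4)*x + (9) is b^2 - 4c = 16 - (36) = -20. Since -20 is not a perfect square in Q, the polynomial is irreducible over Q. Its two roots generate a degree-2 extension, so [K:Q] = 2.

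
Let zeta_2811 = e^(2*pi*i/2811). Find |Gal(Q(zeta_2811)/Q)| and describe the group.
|Gal(Q(zeta_2811)/Q)| = phi(2811) = 1872; group ≅ (Z/2811Z)^* ≅ Z/2Z × Z/936Z

The n-th cyclotomic polynomial Φ_2811(x) is the minimal polynomial of zeta_2811 over Q and has degree phi(2811) = 1872. So Q(zeta_2811) is a degree-1872 Galois extension with Galois group (Z/2811Z)^*. By CRT, (Z/2811Z)^* ≅ (Z/3Z)^* × (Z/937Z)^*. Each prime-power unit group is (Z/3Z)^* ≅ Z/2Z; (Z/937Z)^* ≅ Z/936Z. Hence Gal(Q(zeta_2811)/Q) ≅ Z/2Z × Z/936Z.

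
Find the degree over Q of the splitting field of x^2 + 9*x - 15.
[K:Q] = 2

The discriminant of x^2 + (9)*x + (-15) is b^2 - 4c = 81 - (-60) = 141. Since 141 is not a perfect square in Q, the polynomial is irreducible over Q. Its two roots generate a degree-2 extension, so [K:Q] = 2.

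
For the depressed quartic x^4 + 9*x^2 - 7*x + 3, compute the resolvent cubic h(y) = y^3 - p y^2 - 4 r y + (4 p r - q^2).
h(y) = y^3 - 9*y^2 - 12*y + 59

Identify coefficients: p = 9, q = -7, r = 3.
Plug into h(y) = y^3 - p y^2 - 4 r y + (4 p r - q^2):
  h(y) = y^3 - (9) y^2 - 4*(3) y + (4*(9)*(3) - (-7)^2)
       = y^3 + (-9) y^2 + (-12) y + (59).
Simplifying: h(y) = y^3 - 9*y^2 - 12*y + 59.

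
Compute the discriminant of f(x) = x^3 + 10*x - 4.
Δ = -4432

For a depressed cubic x^3 + p x + q the discriminant is Δ = -4 p^3 - 27 q^2 = -4*(10)^3 - 27*(-4)^2 = -4000 - 432 = -4432.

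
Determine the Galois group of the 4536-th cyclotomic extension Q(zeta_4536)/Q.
|Gal(Q(zeta_4536)/Q)| = phi(4536) = 1296; group ≅ (Z/4536Z)^* ≅ Z/2Z × Z/2Z × Z/6Z × Z/54Z

The n-th cyclotomic polynomial Φ_4536(x) is the minimal polynomial of zeta_4536 over Q and has degree phi(4536) = 1296. So Q(zeta_4536) is a degree-1296 Galois extension with Galois group (Z/4536Z)^*. By CRT, (Z/4536Z)^* ≅ (Z/8Z)^* × (Z/81Z)^* × (Z/7Z)^*. Each prime-power unit group is (Z/8Z)^* ≅ Z/2Z × Z/2Z; (Z/81Z)^* ≅ Z/54Z; (Z/7Z)^* ≅ Z/6Z. Hence Gal(Q(zeta_4536)/Q) ≅ Z/2Z × Z/2Z × Z/6Z × Z/54Z.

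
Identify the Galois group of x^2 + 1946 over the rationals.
Gal(K/Q) = Z/2Z (cyclic of order 2)

x^2 + 1946 is irreducible over Q since -1946 is not a rational square. The splitting field Q(sqrt(-1946)) has degree 2 over Q, and its unique nontrivial automorphism is sqrt(-1946) ↦ -sqrt(-1946). Hence Gal(Q(sqrt(-1946))/Q) = Z/2Z.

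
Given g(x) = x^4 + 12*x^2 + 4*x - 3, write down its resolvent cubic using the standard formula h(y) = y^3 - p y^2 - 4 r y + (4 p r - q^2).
h(y) = y^3 - 12*y^2 + 12*y - 160

Identify coefficients: p = 12, q = 4, r = -3.
Plug into h(y) = y^3 - p y^2 - 4 r y + (4 p r - q^2):
  h(y) = y^3 - (12) y^2 - 4*(-3) y + (4*(12)*(-3) - (4)^2)
       = y^3 + (-12) y^2 + (12) y + (-160).
Simplifying: h(y) = y^3 - 12*y^2 + 12*y - 160.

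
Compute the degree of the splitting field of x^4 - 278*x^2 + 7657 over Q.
[K:Q] = 4

f factors as (x^2 - 31)(x^2 - 247); the splitting field is K = Q(sqrt(31), sqrt(247)). Since 31, 247, and 7657 are all non-squares in Q, the three subfields Q(sqrt(31)), Q(sqrt(247)), Q(sqrt(7657)) are distinct degree-2 extensions, so [K:Q] = 4 (Klein four Galois group).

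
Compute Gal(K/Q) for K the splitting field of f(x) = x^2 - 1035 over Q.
Gal(K/Q) = Z/2Z (cyclic of order 2)

x^2 - 1035 is irreducible over Q since 1035 is not a rational square. The splitting field Q(sqrt(1035)) has degree 2 over Q, and its unique nontrivial automorphism is sqrt(1035) ↦ -sqrt(1035). Hence Gal(Q(sqrt(1035))/Q) = Z/2Z.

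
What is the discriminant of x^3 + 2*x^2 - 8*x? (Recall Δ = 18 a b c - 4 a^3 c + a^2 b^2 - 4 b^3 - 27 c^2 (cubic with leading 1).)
Δ = 2304

For x^3 + a x^2 + b x + c the discriminant is Δ = 18 a b c - 4 a^3 c + a^2 b^2 - 4 b^3 - 27 c^2.
Plug a = 2, b = -8, c = 0:
  18*(2)*(-8)*(0) - 4*(2)^3*(0) + (2)^2*(-8)^2 - 4*(-8)^3 - 27*(0)^2
  = 0 + (0) + 256 + (2048) + (0)
  = 2304.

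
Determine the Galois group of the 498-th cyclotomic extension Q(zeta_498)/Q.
|Gal(Q(zeta_498)/Q)| = phi(498) = 164; group ≅ (Z/498Z)^* ≅ Z/2Z × Z/82Z

The n-th cyclotomic polynomial Φ_498(x) is the minimal polynomial of zeta_498 over Q and has degree phi(498) = 164. So Q(zeta_498) is a degree-164 Galois extension with Galois group (Z/498Z)^*. By CRT, (Z/498Z)^* ≅ (Z/2Z)^* × (Z/3Z)^* × (Z/83Z)^*. Each prime-power unit group is (Z/2Z)^* ≅ trivial group (order 1); (Z/3Z)^* ≅ Z/2Z; (Z/83Z)^* ≅ Z/82Z. Hence Gal(Q(zeta_498)/Q) ≅ Z/2Z × Z/82Z.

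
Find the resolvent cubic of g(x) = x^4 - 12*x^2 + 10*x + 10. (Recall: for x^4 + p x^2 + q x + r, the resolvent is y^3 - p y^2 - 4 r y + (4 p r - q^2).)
h(y) = y^3 + 12*y^2 - 40*y - 580

Identify coefficients: p = -12, q = 10, r = 10.
Plug into h(y) = y^3 - p y^2 - 4 r y + (4 p r - q^2):
  h(y) = y^3 - (-12) y^2 - 4*(10) y + (4*(-12)*(10) - (10)^2)
       = y^3 + (12) y^2 + (-40) y + (-580).
Simplifying: h(y) = y^3 + 12*y^2 - 40*y - 580.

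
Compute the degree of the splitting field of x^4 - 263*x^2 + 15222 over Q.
[K:Q] = 4

f factors as (x^2 - 177)(x^2 - 86); the splitting field is K = Q(sqrt(177), sqrt(86)). Since 177, 86, and 15222 are all non-squares in Q, the three subfields Q(sqrt(177)), Q(sqrt(86)), Q(sqrt(15222)) are distinct degree-2 extensions, so [K:Q] = 4 (Klein four Galois group).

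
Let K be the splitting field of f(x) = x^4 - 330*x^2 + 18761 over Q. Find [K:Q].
[K:Q] = 4

f factors as (x^2 - 257)(x^2 - 73); the splitting field is K = Q(sqrt(257), sqrt(73)). Since 257, 73, and 18761 are all non-squares in Q, the three subfields Q(sqrt(257)), Q(sqrt(73)), Q(sqrt(18761)) are distinct degree-2 extensions, so [K:Q] = 4 (Klein four Galois group).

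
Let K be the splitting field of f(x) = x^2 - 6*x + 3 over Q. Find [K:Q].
[K:Q] = 2

The discriminant of x^2 + (-6)*x + (3) is b^2 - 4c = 36 - (12) = 24. Since 24 is not a perfect square in Q, the polynomial is irreducible over Q. Its two roots generate a degree-2 extension, so [K:Q] = 2.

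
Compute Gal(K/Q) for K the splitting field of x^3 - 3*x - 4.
Gal(K/Q) = S_3 (symmetric group of order 6)

Compute the discriminant of x^3 + (0)*x^2 + (-3)*x + (-4): Δ = -324. Since Δ is not a rational square, the Galois group is not contained in A_3; it must be the full S_3 (irreducibility of the cubic rules out anything smaller).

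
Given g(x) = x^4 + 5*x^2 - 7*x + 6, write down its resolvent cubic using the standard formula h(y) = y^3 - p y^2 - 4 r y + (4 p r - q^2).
h(y) = y^3 - 5*y^2 - 24*y + 71

Identify coefficients: p = 5, q = -7, r = 6.
Plug into h(y) = y^3 - p y^2 - 4 r y + (4 p r - q^2):
  h(y) = y^3 - (5) y^2 - 4*(6) y + (4*(5)*(6) - (-7)^2)
       = y^3 + (-5) y^2 + (-24) y + (71).
Simplifying: h(y) = y^3 - 5*y^2 - 24*y + 71.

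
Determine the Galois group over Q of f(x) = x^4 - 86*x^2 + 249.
Gal(K/Q) = V_4 (Klein four-group, Z/2Z × Z/2Z)

f factors as (x^2 - 83)(x^2 - 3), so the splitting field is K = Q(sqrt(83), sqrt(3)). The elements 83, 3, 249 are all non-squares in Q, so sqrt(83) and sqrt(3) generate independent quadratic extensions. Thus [K:Q] = 4 and Gal(K/Q) is generated by the two order-2 automorphisms sqrt(83) ↦ -sqrt(83) and sqrt(3) ↦ -sqrt(3), giving V_4.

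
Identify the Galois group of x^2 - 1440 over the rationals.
Gal(K/Q) = Z/2Z (cyclic of order 2)

x^2 - 1440 is irreducible over Q since 1440 is not a rational square. The splitting field Q(sqrt(1440)) has degree 2 over Q, and its unique nontrivial automorphism is sqrt(1440) ↦ -sqrt(1440). Hence Gal(Q(sqrt(1440))/Q) = Z/2Z.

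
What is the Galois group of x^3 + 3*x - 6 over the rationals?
Gal(K/Q) = S_3 (symmetric group of order 6)

Compute the discriminant of x^3 + (0)*x^2 + (3)*x + (-6): Δ = -1080. Since Δ is not a rational square, the Galois group is not contained in A_3; it must be the full S_3 (irreducibility of the cubic rules out anything smaller).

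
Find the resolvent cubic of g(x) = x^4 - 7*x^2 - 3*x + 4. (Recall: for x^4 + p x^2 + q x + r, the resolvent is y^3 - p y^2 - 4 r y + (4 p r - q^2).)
h(y) = y^3 + 7*y^2 - 16*y - 121

Identify coefficients: p = -7, q = -3, r = 4.
Plug into h(y) = y^3 - p y^2 - 4 r y + (4 p r - q^2):
  h(y) = y^3 - (-7) y^2 - 4*(4) y + (4*(-7)*(4) - (-3)^2)
       = y^3 + (7) y^2 + (-16) y + (-121).
Simplifying: h(y) = y^3 + 7*y^2 - 16*y - 121.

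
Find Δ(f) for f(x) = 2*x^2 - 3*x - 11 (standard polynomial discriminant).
Δ = 97

For a quadratic a x^2 + b x + c the discriminant is Δ = b^2 - 4ac = (-3)^2 - 4*(2)*(-11) = 9 - (-88) = 97.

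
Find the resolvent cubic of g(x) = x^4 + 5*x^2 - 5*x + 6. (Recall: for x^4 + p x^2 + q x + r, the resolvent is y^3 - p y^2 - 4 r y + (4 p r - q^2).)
h(y) = y^3 - 5*y^2 - 24*y + 95

Identify coefficients: p = 5, q = -5, r = 6.
Plug into h(y) = y^3 - p y^2 - 4 r y + (4 p r - q^2):
  h(y) = y^3 - (5) y^2 - 4*(6) y + (4*(5)*(6) - (-5)^2)
       = y^3 + (-5) y^2 + (-24) y + (95).
Simplifying: h(y) = y^3 - 5*y^2 - 24*y + 95.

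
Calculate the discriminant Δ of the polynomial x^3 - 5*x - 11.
Δ = -2767

For a depressed cubic x^3 + p x + q the discriminant is Δ = -4 p^3 - 27 q^2 = -4*(-5)^3 - 27*(-11)^2 = 500 - 3267 = -2767.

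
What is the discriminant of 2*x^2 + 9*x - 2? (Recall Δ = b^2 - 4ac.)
Δ = 97

For a quadratic a x^2 + b x + c the discriminant is Δ = b^2 - 4ac = (9)^2 - 4*(2)*(-2) = 81 - (-16) = 97.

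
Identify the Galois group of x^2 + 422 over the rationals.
Gal(K/Q) = Z/2Z (cyclic of order 2)

x^2 + 422 is irreducible over Q since -422 is not a rational square. The splitting field Q(sqrt(-422)) has degree 2 over Q, and its unique nontrivial automorphism is sqrt(-422) ↦ -sqrt(-422). Hence Gal(Q(sqrt(-422))/Q) = Z/2Z.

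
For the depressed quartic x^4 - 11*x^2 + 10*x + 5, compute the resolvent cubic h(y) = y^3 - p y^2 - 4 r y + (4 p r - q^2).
h(y) = y^3 + 11*y^2 - 20*y - 320

Identify coefficients: p = -11, q = 10, r = 5.
Plug into h(y) = y^3 - p y^2 - 4 r y + (4 p r - q^2):
  h(y) = y^3 - (-11) y^2 - 4*(5) y + (4*(-11)*(5) - (10)^2)
       = y^3 + (11) y^2 + (-20) y + (-320).
Simplifying: h(y) = y^3 + 11*y^2 - 20*y - 320.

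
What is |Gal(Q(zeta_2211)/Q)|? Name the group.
|Gal(Q(zeta_2211)/Q)| = phi(2211) = 1320; group ≅ (Z/2211Z)^* ≅ Z/2Z × Z/10Z × Z/66Z

The n-th cyclotomic polynomial Φ_2211(x) is the minimal polynomial of zeta_2211 over Q and has degree phi(2211) = 1320. So Q(zeta_2211) is a degree-1320 Galois extension with Galois group (Z/2211Z)^*. By CRT, (Z/2211Z)^* ≅ (Z/3Z)^* × (Z/11Z)^* × (Z/67Z)^*. Each prime-power unit group is (Z/3Z)^* ≅ Z/2Z; (Z/11Z)^* ≅ Z/10Z; (Z/67Z)^* ≅ Z/66Z. Hence Gal(Q(zeta_2211)/Q) ≅ Z/2Z × Z/10Z × Z/66Z.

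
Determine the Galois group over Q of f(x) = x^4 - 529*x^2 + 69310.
Gal(K/Q) = V_4 (Klein four-group, Z/2Z × Z/2Z)

f factors as (x^2 - 290)(x^2 - 239), so the splitting field is K = Q(sqrt(290), sqrt(239)). The elements 290, 239, 69310 are all non-squares in Q, so sqrt(290) and sqrt(239) generate independent quadratic extensions. Thus [K:Q] = 4 and Gal(K/Q) is generated by the two order-2 automorphisms sqrt(290) ↦ -sqrt(290) and sqrt(239) ↦ -sqrt(239), giving V_4.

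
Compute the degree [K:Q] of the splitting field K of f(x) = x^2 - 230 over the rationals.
[K:Q] = 2

The polynomial x^2 - 230 is irreducible over Q since 230 is not a perfect square. Its splitting field is Q(sqrt(230)), which has degree 2 over Q.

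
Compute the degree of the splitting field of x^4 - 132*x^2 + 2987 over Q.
[K:Q] = 4

f factors as (x^2 - 103)(x^2 - 29); the splitting field is K = Q(sqrt(103), sqrt(29)). Since 103, 29, and 2987 are all non-squares in Q, the three subfields Q(sqrt(103)), Q(sqrt(29)), Q(sqrt(2987)) are distinct degree-2 extensions, so [K:Q] = 4 (Klein four Galois group).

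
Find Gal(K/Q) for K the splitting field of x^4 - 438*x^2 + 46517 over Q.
Gal(K/Q) = V_4 (Klein four-group, Z/2Z × Z/2Z)

f factors as (x^2 - 257)(x^2 - 181), so the splitting field is K = Q(sqrt(257), sqrt(181)). The elements 257, 181, 46517 are all non-squares in Q, so sqrt(257) and sqrt(181) generate independent quadratic extensions. Thus [K:Q] = 4 and Gal(K/Q) is generated by the two order-2 automorphisms sqrt(257) ↦ -sqrt(257) and sqrt(181) ↦ -sqrt(181), giving V_4.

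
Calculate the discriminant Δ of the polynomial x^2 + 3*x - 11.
Δ = 53

For a quadratic a x^2 + b x + c the discriminant is Δ = b^2 - 4ac = (3)^2 - 4*(1)*(-11) = 9 - (-44) = 53.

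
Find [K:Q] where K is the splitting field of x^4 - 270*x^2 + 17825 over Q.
[K:Q] = 4

f factors as (x^2 - 155)(x^2 - 115); the splitting field is K = Q(sqrt(155), sqrt(115)). Since 155, 115, and 17825 are all non-squares in Q, the three subfields Q(sqrt(155)), Q(sqrt(115)), Q(sqrt(17825)) are distinct degree-2 extensions, so [K:Q] = 4 (Klein four Galois group).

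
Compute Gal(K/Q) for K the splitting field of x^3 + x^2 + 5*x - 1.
Gal(K/Q) = S_3 (symmetric group of order 6)

Compute the discriminant of x^3 + (1)*x^2 + (5)*x + (-1): Δ = -588. Since Δ is not a rational square, the Galois group is not contained in A_3; it must be the full S_3 (irreducibility of the cubic rules out anything smaller).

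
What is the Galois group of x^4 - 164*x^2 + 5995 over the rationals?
Gal(K/Q) = V_4 (Klein four-group, Z/2Z × Z/2Z)

f factors as (x^2 - 109)(x^2 - 55), so the splitting field is K = Q(sqrt(109), sqrt(55)). The elements 109, 55, 5995 are all non-squares in Q, so sqrt(109) and sqrt(55) generate independent quadratic extensions. Thus [K:Q] = 4 and Gal(K/Q) is generated by the two order-2 automorphisms sqrt(109) ↦ -sqrt(109) and sqrt(55) ↦ -sqrt(55), giving V_4.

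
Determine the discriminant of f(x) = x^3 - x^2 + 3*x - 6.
Δ = -771

For x^3 + a x^2 + b x + c the discriminant is Δ = 18 a b c - 4 a^3 c + a^2 b^2 - 4 b^3 - 27 c^2.
Plug a = -1, b = 3, c = -6:
  18*(-1)*(3)*(-6) - 4*(-1)^3*(-6) + (-1)^2*(3)^2 - 4*(3)^3 - 27*(-6)^2
  = 324 + (-24) + 9 + (-108) + (-972)
  = -771.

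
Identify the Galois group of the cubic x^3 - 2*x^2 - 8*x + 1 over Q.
Gal(K/Q) = S_3 (symmetric group of order 6)

Compute the discriminant of x^3 + (-2)*x^2 + (-8)*x + (1): Δ = 2597. Since Δ is not a rational square, the Galois group is not contained in A_3; it must be the full S_3 (irreducibility of the cubic rules out anything smaller).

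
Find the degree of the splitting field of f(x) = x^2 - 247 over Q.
[K:Q] = 2

The polynomial x^2 - 247 is irreducible over Q since 247 is not a perfect square. Its splitting field is Q(sqrt(247)), which has degree 2 over Q.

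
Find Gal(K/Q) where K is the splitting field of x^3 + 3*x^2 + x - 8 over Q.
Gal(K/Q) = S_3 (symmetric group of order 6)

Compute the discriminant of x^3 + (3)*x^2 + (1)*x + (-8): Δ = -1291. Since Δ is not a rational square, the Galois group is not contained in A_3; it must be the full S_3 (irreducibility of the cubic rules out anything smaller).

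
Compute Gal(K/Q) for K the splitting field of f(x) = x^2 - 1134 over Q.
Gal(K/Q) = Z/2Z (cyclic of order 2)

x^2 - 1134 is irreducible over Q since 1134 is not a rational square. The splitting field Q(sqrt(1134)) has degree 2 over Q, and its unique nontrivial automorphism is sqrt(1134) ↦ -sqrt(1134). Hence Gal(Q(sqrt(1134))/Q) = Z/2Z.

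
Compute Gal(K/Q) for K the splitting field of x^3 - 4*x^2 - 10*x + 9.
Gal(K/Q) = S_3 (symmetric group of order 6)

Compute the discriminant of x^3 + (-4)*x^2 + (-10)*x + (9): Δ = 12197. Since Δ is not a rational square, the Galois group is not contained in A_3; it must be the full S_3 (irreducibility of the cubic rules out anything smaller).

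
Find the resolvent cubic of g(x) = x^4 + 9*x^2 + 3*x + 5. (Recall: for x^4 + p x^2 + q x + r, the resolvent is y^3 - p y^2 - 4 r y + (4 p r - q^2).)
h(y) = y^3 - 9*y^2 - 20*y + 171

Identify coefficients: p = 9, q = 3, r = 5.
Plug into h(y) = y^3 - p y^2 - 4 r y + (4 p r - q^2):
  h(y) = y^3 - (9) y^2 - 4*(5) y + (4*(9)*(5) - (3)^2)
       = y^3 + (-9) y^2 + (-20) y + (171).
Simplifying: h(y) = y^3 - 9*y^2 - 20*y + 171.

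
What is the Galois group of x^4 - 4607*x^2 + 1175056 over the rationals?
Gal(K/Q) = Z/2Z (cyclic of order 2)

f factors as (x^2 - 4336)(x^2 - 271), so the splitting field is K = Q(sqrt(4336), sqrt(271)). The squarefree part of 4336 is 271 and the squarefree part of 271 is also 271, so sqrt(4336) and sqrt(271) are both rational multiples of sqrt(271). Hence Q(sqrt(4336)) = Q(sqrt(271)) = Q(sqrt(271)), and the splitting field collapses to a single degree-2 extension with Galois group Z/2Z.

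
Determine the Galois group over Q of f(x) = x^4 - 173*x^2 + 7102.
Gal(K/Q) = V_4 (Klein four-group, Z/2Z × Z/2Z)

f factors as (x^2 - 67)(x^2 - 106), so the splitting field is K = Q(sqrt(67), sqrt(106)). The elements 67, 106, 7102 are all non-squares in Q, so sqrt(67) and sqrt(106) generate independent quadratic extensions. Thus [K:Q] = 4 and Gal(K/Q) is generated by the two order-2 automorphisms sqrt(67) ↦ -sqrt(67) and sqrt(106) ↦ -sqrt(106), giving V_4.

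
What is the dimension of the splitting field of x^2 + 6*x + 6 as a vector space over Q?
[K:Q] = 2

The discriminant of x^2 + (6)*x + (6) is b^2 - 4c = 36 - (24) = 12. Since 12 is not a perfect square in Q, the polynomial is irreducible over Q. Its two roots generate a degree-2 extension, so [K:Q] = 2.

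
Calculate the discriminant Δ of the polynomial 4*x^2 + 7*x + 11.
Δ = -127

For a quadratic a x^2 + b x + c the discriminant is Δ = b^2 - 4ac = (7)^2 - 4*(4)*(11) = 49 - (176) = -127.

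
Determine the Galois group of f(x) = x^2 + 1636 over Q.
Gal(K/Q) = Z/2Z (cyclic of order 2)

x^2 + 1636 is irreducible over Q since -1636 is not a rational square. The splitting field Q(sqrt(-1636)) has degree 2 over Q, and its unique nontrivial automorphism is sqrt(-1636) ↦ -sqrt(-1636). Hence Gal(Q(sqrt(-1636))/Q) = Z/2Z.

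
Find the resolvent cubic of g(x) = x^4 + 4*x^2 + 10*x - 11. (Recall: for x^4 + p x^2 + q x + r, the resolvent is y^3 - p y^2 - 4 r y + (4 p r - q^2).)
h(y) = y^3 - 4*y^2 + 44*y - 276

Identify coefficients: p = 4, q = 10, r = -11.
Plug into h(y) = y^3 - p y^2 - 4 r y + (4 p r - q^2):
  h(y) = y^3 - (4) y^2 - 4*(-11) y + (4*(4)*(-11) - (10)^2)
       = y^3 + (-4) y^2 + (44) y + (-276).
Simplifying: h(y) = y^3 - 4*y^2 + 44*y - 276.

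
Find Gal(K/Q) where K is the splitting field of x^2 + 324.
Gal(K/Q) = Z/2Z (cyclic of order 2)

x^2 + 324 is irreducible over Q since -324 is not a rational square. The splitting field Q(sqrt(-324)) has degree 2 over Q, and its unique nontrivial automorphism is sqrt(-324) ↦ -sqrt(-324). Hence Gal(Q(sqrt(-324))/Q) = Z/2Z.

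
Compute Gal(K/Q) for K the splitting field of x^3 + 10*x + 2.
Gal(K/Q) = S_3 (symmetric group of order 6)

Compute the discriminant of x^3 + (0)*x^2 + (10)*x + (2): Δ = -4108. Since Δ is not a rational square, the Galois group is not contained in A_3; it must be the full S_3 (irreducibility of the cubic rules out anything smaller).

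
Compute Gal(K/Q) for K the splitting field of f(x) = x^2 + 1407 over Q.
Gal(K/Q) = Z/2Z (cyclic of order 2)

x^2 + 1407 is irreducible over Q since -1407 is not a rational square. The splitting field Q(sqrt(-1407)) has degree 2 over Q, and its unique nontrivial automorphism is sqrt(-1407) ↦ -sqrt(-1407). Hence Gal(Q(sqrt(-1407))/Q) = Z/2Z.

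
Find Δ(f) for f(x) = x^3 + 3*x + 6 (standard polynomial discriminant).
Δ = -1080

For x^3 + a x^2 + b x + c the discriminant is Δ = 18 a b c - 4 a^3 c + a^2 b^2 - 4 b^3 - 27 c^2.
Plug a = 0, b = 3, c = 6:
  18*(0)*(3)*(6) - 4*(0)^3*(6) + (0)^2*(3)^2 - 4*(3)^3 - 27*(6)^2
  = 0 + (0) + 0 + (-108) + (-972)
  = -1080.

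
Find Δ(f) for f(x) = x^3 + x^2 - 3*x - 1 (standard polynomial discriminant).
Δ = 148

For x^3 + a x^2 + b x + c the discriminant is Δ = 18 a b c - 4 a^3 c + a^2 b^2 - 4 b^3 - 27 c^2.
Plug a = 1, b = -3, c = -1:
  18*(1)*(-3)*(-1) - 4*(1)^3*(-1) + (1)^2*(-3)^2 - 4*(-3)^3 - 27*(-1)^2
  = 54 + (4) + 9 + (108) + (-27)
  = 148.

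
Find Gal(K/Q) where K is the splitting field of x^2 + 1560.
Gal(K/Q) = Z/2Z (cyclic of order 2)

x^2 + 1560 is irreducible over Q since -1560 is not a rational square. The splitting field Q(sqrt(-1560)) has degree 2 over Q, and its unique nontrivial automorphism is sqrt(-1560) ↦ -sqrt(-1560). Hence Gal(Q(sqrt(-1560))/Q) = Z/2Z.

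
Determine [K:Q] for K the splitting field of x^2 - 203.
[K:Q] = 2

The polynomial x^2 - 203 is irreducible over Q since 203 is not a perfect square. Its splitting field is Q(sqrt(203)), which has degree 2 over Q.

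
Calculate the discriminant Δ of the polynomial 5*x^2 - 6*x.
Δ = 36

For a quadratic a x^2 + b x + c the discriminant is Δ = b^2 - 4ac = (-6)^2 - 4*(5)*(0) = 36 - (0) = 36.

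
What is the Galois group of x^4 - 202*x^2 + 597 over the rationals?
Gal(K/Q) = V_4 (Klein four-group, Z/2Z × Z/2Z)

f factors as (x^2 - 199)(x^2 - 3), so the splitting field is K = Q(sqrt(199), sqrt(3)). The elements 199, 3, 597 are all non-squares in Q, so sqrt(199) and sqrt(3) generate independent quadratic extensions. Thus [K:Q] = 4 and Gal(K/Q) is generated by the two order-2 automorphisms sqrt(199) ↦ -sqrt(199) and sqrt(3) ↦ -sqrt(3), giving V_4.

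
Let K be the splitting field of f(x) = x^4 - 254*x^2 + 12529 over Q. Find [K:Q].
[K:Q] = 4

f factors as (x^2 - 187)(x^2 - 67); the splitting field is K = Q(sqrt(187), sqrt(67)). Since 187, 67, and 12529 are all non-squares in Q, the three subfields Q(sqrt(187)), Q(sqrt(67)), Q(sqrt(12529)) are distinct degree-2 extensions, so [K:Q] = 4 (Klein four Galois group).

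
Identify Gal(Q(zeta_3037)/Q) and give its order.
|Gal(Q(zeta_3037)/Q)| = phi(3037) = 3036; group ≅ (Z/3037Z)^* ≅ Z/3036Z

The n-th cyclotomic polynomial Φ_3037(x) is the minimal polynomial of zeta_3037 over Q and has degree phi(3037) = 3036. So Q(zeta_3037) is a degree-3036 Galois extension with Galois group (Z/3037Z)^*. (Z/3037Z)^* is cyclic since 3037 is an odd prime power (or 4). Hence Gal(Q(zeta_3037)/Q) ≅ Z/3036Z.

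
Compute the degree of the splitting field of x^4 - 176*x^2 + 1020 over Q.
[K:Q] = 4

f factors as (x^2 - 170)(x^2 - 6); the splitting field is K = Q(sqrt(170), sqrt(6)). Since 170, 6, and 1020 are all non-squares in Q, the three subfields Q(sqrt(170)), Q(sqrt(6)), Q(sqrt(1020)) are distinct degree-2 extensions, so [K:Q] = 4 (Klein four Galois group).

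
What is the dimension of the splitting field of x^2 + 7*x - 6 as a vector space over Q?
[K:Q] = 2

The discriminant of x^2 + (7)*x + (-6) is b^2 - 4c = 49 - (-24) = 73. Since 73 is not a perfect square in Q, the polynomial is irreducible over Q. Its two roots generate a degree-2 extension, so [K:Q] = 2.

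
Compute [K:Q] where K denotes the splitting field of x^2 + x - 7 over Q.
[K:Q] = 2

The discriminant of x^2 + (1)*x + (-7) is b^2 - 4c = 1 - (-28) = 29. Since 29 is not a perfect square in Q, the polynomial is irreducible over Q. Its two roots generate a degree-2 extension, so [K:Q] = 2.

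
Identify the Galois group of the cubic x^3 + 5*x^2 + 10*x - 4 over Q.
Gal(K/Q) = S_3 (symmetric group of order 6)

Compute the discriminant of x^3 + (5)*x^2 + (10)*x + (-4): Δ = -3532. Since Δ is not a rational square, the Galois group is not contained in A_3; it must be the full S_3 (irreducibility of the cubic rules out anything smaller).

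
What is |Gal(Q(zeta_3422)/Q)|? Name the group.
|Gal(Q(zeta_3422)/Q)| = phi(3422) = 1624; group ≅ (Z/3422Z)^* ≅ Z/28Z × Z/58Z

The n-th cyclotomic polynomial Φ_3422(x) is the minimal polynomial of zeta_3422 over Q and has degree phi(3422) = 1624. So Q(zeta_3422) is a degree-1624 Galois extension with Galois group (Z/3422Z)^*. By CRT, (Z/3422Z)^* ≅ (Z/2Z)^* × (Z/29Z)^* × (Z/59Z)^*. Each prime-power unit group is (Z/2Z)^* ≅ trivial group (order 1); (Z/29Z)^* ≅ Z/28Z; (Z/59Z)^* ≅ Z/58Z. Hence Gal(Q(zeta_3422)/Q) ≅ Z/28Z × Z/58Z.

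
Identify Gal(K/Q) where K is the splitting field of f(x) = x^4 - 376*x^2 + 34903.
Gal(K/Q) = V_4 (Klein four-group, Z/2Z × Z/2Z)

f factors as (x^2 - 209)(x^2 - 167), so the splitting field is K = Q(sqrt(209), sqrt(167)). The elements 209, 167, 34903 are all non-squares in Q, so sqrt(209) and sqrt(167) generate independent quadratic extensions. Thus [K:Q] = 4 and Gal(K/Q) is generated by the two order-2 automorphisms sqrt(209) ↦ -sqrt(209) and sqrt(167) ↦ -sqrt(167), giving V_4.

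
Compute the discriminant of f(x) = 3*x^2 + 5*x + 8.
Δ = -71

For a quadratic a x^2 + b x + c the discriminant is Δ = b^2 - 4ac = (5)^2 - 4*(3)*(8) = 25 - (96) = -71.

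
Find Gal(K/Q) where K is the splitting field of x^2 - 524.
Gal(K/Q) = Z/2Z (cyclic of order 2)

x^2 - 524 is irreducible over Q since 524 is not a rational square. The splitting field Q(sqrt(524)) has degree 2 over Q, and its unique nontrivial automorphism is sqrt(524) ↦ -sqrt(524). Hence Gal(Q(sqrt(524))/Q) = Z/2Z.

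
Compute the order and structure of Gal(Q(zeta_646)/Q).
|Gal(Q(zeta_646)/Q)| = phi(646) = 288; group ≅ (Z/646Z)^* ≅ Z/16Z × Z/18Z

The n-th cyclotomic polynomial Φ_646(x) is the minimal polynomial of zeta_646 over Q and has degree phi(646) = 288. So Q(zeta_646) is a degree-288 Galois extension with Galois group (Z/646Z)^*. By CRT, (Z/646Z)^* ≅ (Z/2Z)^* × (Z/17Z)^* × (Z/19Z)^*. Each prime-power unit group is (Z/2Z)^* ≅ trivial group (order 1); (Z/17Z)^* ≅ Z/16Z; (Z/19Z)^* ≅ Z/18Z. Hence Gal(Q(zeta_646)/Q) ≅ Z/16Z × Z/18Z.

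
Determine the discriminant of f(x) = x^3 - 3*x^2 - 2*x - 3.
Δ = -823

For x^3 + a x^2 + b x + c the discriminant is Δ = 18 a b c - 4 a^3 c + a^2 b^2 - 4 b^3 - 27 c^2.
Plug a = -3, b = -2, c = -3:
  18*(-3)*(-2)*(-3) - 4*(-3)^3*(-3) + (-3)^2*(-2)^2 - 4*(-2)^3 - 27*(-3)^2
  = -324 + (-324) + 36 + (32) + (-243)
  = -823.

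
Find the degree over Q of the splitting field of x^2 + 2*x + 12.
[K:Q] = 2

The discriminant of x^2 + (2)*x + (12) is b^2 - 4c = 4 - (48) = -44. Since -44 is not a perfect square in Q, the polynomial is irreducible over Q. Its two roots generate a degree-2 extension, so [K:Q] = 2.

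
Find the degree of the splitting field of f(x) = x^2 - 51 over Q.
[K:Q] = 2

The polynomial x^2 - 51 is irreducible over Q since 51 is not a perfect square. Its splitting field is Q(sqrt(51)), which has degree 2 over Q.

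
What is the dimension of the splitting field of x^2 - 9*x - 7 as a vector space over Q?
[K:Q] = 2

The discriminant of x^2 + (-9)*x + (-7) is b^2 - 4c = 81 - (-28) = 109. Since 109 is not a perfect square in Q, the polynomial is irreducible over Q. Its two roots generate a degree-2 extension, so [K:Q] = 2.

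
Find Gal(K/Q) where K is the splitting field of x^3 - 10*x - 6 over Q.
Gal(K/Q) = S_3 (symmetric group of order 6)

Compute the discriminant of x^3 + (0)*x^2 + (-10)*x + (-6): Δ = 3028. Since Δ is not a rational square, the Galois group is not contained in A_3; it must be the full S_3 (irreducibility of the cubic rules out anything smaller).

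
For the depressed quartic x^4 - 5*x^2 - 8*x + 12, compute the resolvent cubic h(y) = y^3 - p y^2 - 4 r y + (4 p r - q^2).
h(y) = y^3 + 5*y^2 - 48*y - 304

Identify coefficients: p = -5, q = -8, r = 12.
Plug into h(y) = y^3 - p y^2 - 4 r y + (4 p r - q^2):
  h(y) = y^3 - (-5) y^2 - 4*(12) y + (4*(-5)*(12) - (-8)^2)
       = y^3 + (5) y^2 + (-48) y + (-304).
Simplifying: h(y) = y^3 + 5*y^2 - 48*y - 304.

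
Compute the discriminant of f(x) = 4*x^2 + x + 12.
Δ = -191

For a quadratic a x^2 + b x + c the discriminant is Δ = b^2 - 4ac = (1)^2 - 4*(4)*(12) = 1 - (192) = -191.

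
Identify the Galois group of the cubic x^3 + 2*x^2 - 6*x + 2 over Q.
Gal(K/Q) = S_3 (symmetric group of order 6)

Compute the discriminant of x^3 + (2)*x^2 + (-6)*x + (2): Δ = 404. Since Δ is not a rational square, the Galois group is not contained in A_3; it must be the full S_3 (irreducibility of the cubic rules out anything smaller).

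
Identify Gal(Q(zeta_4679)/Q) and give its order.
|Gal(Q(zeta_4679)/Q)| = phi(4679) = 4678; group ≅ (Z/4679Z)^* ≅ Z/4678Z

The n-th cyclotomic polynomial Φ_4679(x) is the minimal polynomial of zeta_4679 over Q and has degree phi(4679) = 4678. So Q(zeta_4679) is a degree-4678 Galois extension with Galois group (Z/4679Z)^*. (Z/4679Z)^* is cyclic since 4679 is an odd prime power (or 4). Hence Gal(Q(zeta_4679)/Q) ≅ Z/4678Z.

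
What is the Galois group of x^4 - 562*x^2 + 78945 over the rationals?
Gal(K/Q) = V_4 (Klein four-group, Z/2Z × Z/2Z)

f factors as (x^2 - 285)(x^2 - 277), so the splitting field is K = Q(sqrt(285), sqrt(277)). The elements 285, 277, 78945 are all non-squares in Q, so sqrt(285) and sqrt(277) generate independent quadratic extensions. Thus [K:Q] = 4 and Gal(K/Q) is generated by the two order-2 automorphisms sqrt(285) ↦ -sqrt(285) and sqrt(277) ↦ -sqrt(277), giving V_4.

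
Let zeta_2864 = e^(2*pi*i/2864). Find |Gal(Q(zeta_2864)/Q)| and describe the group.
|Gal(Q(zeta_2864)/Q)| = phi(2864) = 1424; group ≅ (Z/2864Z)^* ≅ Z/2Z × Z/4Z × Z/178Z

The n-th cyclotomic polynomial Φ_2864(x) is the minimal polynomial of zeta_2864 over Q and has degree phi(2864) = 1424. So Q(zeta_2864) is a degree-1424 Galois extension with Galois group (Z/2864Z)^*. By CRT, (Z/2864Z)^* ≅ (Z/16Z)^* × (Z/179Z)^*. Each prime-power unit group is (Z/16Z)^* ≅ Z/2Z × Z/4Z; (Z/179Z)^* ≅ Z/178Z. Hence Gal(Q(zeta_2864)/Q) ≅ Z/2Z × Z/4Z × Z/178Z.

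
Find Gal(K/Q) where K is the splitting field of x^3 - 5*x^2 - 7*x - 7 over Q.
Gal(K/Q) = S_3 (symmetric group of order 6)

Compute the discriminant of x^3 + (-5)*x^2 + (-7)*x + (-7): Δ = -6636. Since Δ is not a rational square, the Galois group is not contained in A_3; it must be the full S_3 (irreducibility of the cubic rules out anything smaller).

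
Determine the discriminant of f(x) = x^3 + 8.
Δ = -1728

For a depressed cubic x^3 + p x + q the discriminant is Δ = -4 p^3 - 27 q^2 = -4*(0)^3 - 27*(8)^2 = 0 - 1728 = -1728.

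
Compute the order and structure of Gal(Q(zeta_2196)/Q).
|Gal(Q(zeta_2196)/Q)| = phi(2196) = 720; group ≅ (Z/2196Z)^* ≅ Z/2Z × Z/6Z × Z/60Z

The n-th cyclotomic polynomial Φ_2196(x) is the minimal polynomial of zeta_2196 over Q and has degree phi(2196) = 720. So Q(zeta_2196) is a degree-720 Galois extension with Galois group (Z/2196Z)^*. By CRT, (Z/2196Z)^* ≅ (Z/4Z)^* × (Z/9Z)^* × (Z/61Z)^*. Each prime-power unit group is (Z/4Z)^* ≅ Z/2Z; (Z/9Z)^* ≅ Z/6Z; (Z/61Z)^* ≅ Z/60Z. Hence Gal(Q(zeta_2196)/Q) ≅ Z/2Z × Z/6Z × Z/60Z.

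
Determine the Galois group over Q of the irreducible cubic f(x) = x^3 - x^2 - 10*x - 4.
Gal(K/Q) = S_3 (symmetric group of order 6)

Compute the discriminant of x^3 + (-1)*x^2 + (-10)*x + (-4): Δ = 2932. Since Δ is not a rational square, the Galois group is not contained in A_3; it must be the full S_3 (irreducibility of the cubic rules out anything smaller).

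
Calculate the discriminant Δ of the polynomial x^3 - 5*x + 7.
Δ = -823

For x^3 + a x^2 + b x + c the discriminant is Δ = 18 a b c - 4 a^3 c + a^2 b^2 - 4 b^3 - 27 c^2.
Plug a = 0, b = -5, c = 7:
  18*(0)*(-5)*(7) - 4*(0)^3*(7) + (0)^2*(-5)^2 - 4*(-5)^3 - 27*(7)^2
  = 0 + (0) + 0 + (500) + (-1323)
  = -823.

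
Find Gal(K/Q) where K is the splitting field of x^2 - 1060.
Gal(K/Q) = Z/2Z (cyclic of order 2)

x^2 - 1060 is irreducible over Q since 1060 is not a rational square. The splitting field Q(sqrt(1060)) has degree 2 over Q, and its unique nontrivial automorphism is sqrt(1060) ↦ -sqrt(1060). Hence Gal(Q(sqrt(1060))/Q) = Z/2Z.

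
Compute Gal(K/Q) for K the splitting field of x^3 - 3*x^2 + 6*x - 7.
Gal(K/Q) = S_3 (symmetric group of order 6)

Compute the discriminant of x^3 + (-3)*x^2 + (6)*x + (-7): Δ = -351. Since Δ is not a rational square, the Galois group is not contained in A_3; it must be the full S_3 (irreducibility of the cubic rules out anything smaller).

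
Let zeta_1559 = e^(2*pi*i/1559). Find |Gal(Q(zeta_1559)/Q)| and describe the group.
|Gal(Q(zeta_1559)/Q)| = phi(1559) = 1558; group ≅ (Z/1559Z)^* ≅ Z/1558Z

The n-th cyclotomic polynomial Φ_1559(x) is the minimal polynomial of zeta_1559 over Q and has degree phi(1559) = 1558. So Q(zeta_1559) is a degree-1558 Galois extension with Galois group (Z/1559Z)^*. (Z/1559Z)^* is cyclic since 1559 is an odd prime power (or 4). Hence Gal(Q(zeta_1559)/Q) ≅ Z/1558Z.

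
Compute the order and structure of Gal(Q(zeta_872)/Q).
|Gal(Q(zeta_872)/Q)| = phi(872) = 432; group ≅ (Z/872Z)^* ≅ Z/2Z × Z/2Z × Z/108Z

The n-th cyclotomic polynomial Φ_872(x) is the minimal polynomial of zeta_872 over Q and has degree phi(872) = 432. So Q(zeta_872) is a degree-432 Galois extension with Galois group (Z/872Z)^*. By CRT, (Z/872Z)^* ≅ (Z/8Z)^* × (Z/109Z)^*. Each prime-power unit group is (Z/8Z)^* ≅ Z/2Z × Z/2Z; (Z/109Z)^* ≅ Z/108Z. Hence Gal(Q(zeta_872)/Q) ≅ Z/2Z × Z/2Z × Z/108Z.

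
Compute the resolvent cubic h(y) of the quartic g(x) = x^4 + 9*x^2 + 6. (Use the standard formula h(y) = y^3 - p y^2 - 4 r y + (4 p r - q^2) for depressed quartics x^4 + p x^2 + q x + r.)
h(y) = y^3 - 9*y^2 - 24*y + 216

Identify coefficients: p = 9, q = 0, r = 6.
Plug into h(y) = y^3 - p y^2 - 4 r y + (4 p r - q^2):
  h(y) = y^3 - (9) y^2 - 4*(6) y + (4*(9)*(6) - (0)^2)
       = y^3 + (-9) y^2 + (-24) y + (216).
Simplifying: h(y) = y^3 - 9*y^2 - 24*y + 216.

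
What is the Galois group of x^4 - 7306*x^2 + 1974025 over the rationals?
Gal(K/Q) = Z/2Z (cyclic of order 2)

f factors as (x^2 - 7025)(x^2 - 281), so the splitting field is K = Q(sqrt(7025), sqrt(281)). The squarefree part of 7025 is 281 and the squarefree part of 281 is also 281, so sqrt(7025) and sqrt(281) are both rational multiples of sqrt(281). Hence Q(sqrt(7025)) = Q(sqrt(281)) = Q(sqrt(281)), and the splitting field collapses to a single degree-2 extension with Galois group Z/2Z.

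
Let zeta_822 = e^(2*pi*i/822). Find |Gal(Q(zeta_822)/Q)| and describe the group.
|Gal(Q(zeta_822)/Q)| = phi(822) = 272; group ≅ (Z/822Z)^* ≅ Z/2Z × Z/136Z

The n-th cyclotomic polynomial Φ_822(x) is the minimal polynomial of zeta_822 over Q and has degree phi(822) = 272. So Q(zeta_822) is a degree-272 Galois extension with Galois group (Z/822Z)^*. By CRT, (Z/822Z)^* ≅ (Z/2Z)^* × (Z/3Z)^* × (Z/137Z)^*. Each prime-power unit group is (Z/2Z)^* ≅ trivial group (order 1); (Z/3Z)^* ≅ Z/2Z; (Z/137Z)^* ≅ Z/136Z. Hence Gal(Q(zeta_822)/Q) ≅ Z/2Z × Z/136Z.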